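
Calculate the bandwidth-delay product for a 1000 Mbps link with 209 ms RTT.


BDP = bandwidth * RTT
= 1000 Mbps * 209 ms
= 1000 * 1e6 * 209 / 1000 bits
= 209000000 bits
= 26125000 bytes
= 25512.6953 KB
BDP = 209000000 bits (26125000 bytes)


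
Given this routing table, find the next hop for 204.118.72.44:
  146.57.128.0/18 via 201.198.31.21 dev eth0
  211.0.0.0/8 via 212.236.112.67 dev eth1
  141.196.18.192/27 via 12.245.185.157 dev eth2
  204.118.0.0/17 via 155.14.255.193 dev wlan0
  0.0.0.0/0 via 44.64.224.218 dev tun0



Longest prefix match for 204.118.72.44:
  /18 146.57.128.0: no
  /8 211.0.0.0: no
  /27 141.196.18.192: no
  /17 204.118.0.0: MATCH
  /0 0.0.0.0: MATCH
Selected: next-hop 155.14.255.193 via wlan0 (matched /17)


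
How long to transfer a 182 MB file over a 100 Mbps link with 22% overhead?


Effective throughput = 100 * (1 - 22/100) = 78 Mbps
File size in Mb = 182 * 8 = 1456 Mb
Time = 1456 / 78
Time = 18.6667 seconds


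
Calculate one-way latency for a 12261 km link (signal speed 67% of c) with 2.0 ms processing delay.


Speed = 0.67 * 3e5 km/s = 201000 km/s
Propagation delay = 12261 / 201000 = 0.061 s = 61 ms
Processing delay = 2.0 ms
Total one-way latency = 63 ms


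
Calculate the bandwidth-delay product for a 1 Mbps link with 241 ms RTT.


BDP = bandwidth * RTT
= 1 Mbps * 241 ms
= 1 * 1e6 * 241 / 1000 bits
= 241000 bits
= 30125 bytes
= 29.4189 KB
BDP = 241000 bits (30125 bytes)


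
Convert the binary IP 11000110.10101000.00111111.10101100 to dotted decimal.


11000110 = 198
10101000 = 168
00111111 = 63
10101100 = 172
IP: 198.168.63.172


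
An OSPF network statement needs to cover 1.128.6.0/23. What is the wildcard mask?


Subnet mask: 255.255.254.0
Wildcard = 255.255.255.255 - subnet mask
255 - 255 = 0
255 - 255 = 0
255 - 254 = 1
255 - 0 = 255
Wildcard: 0.0.1.255


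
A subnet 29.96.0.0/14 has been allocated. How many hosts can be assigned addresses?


Host bits = 32 - 14 = 18
Total addresses = 2^18 = 262144
Usable = total - 2 (network and broadcast)
Usable hosts: 262142


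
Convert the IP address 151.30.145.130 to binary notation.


151 = 10010111
30 = 00011110
145 = 10010001
130 = 10000010
Binary: 10010111.00011110.10010001.10000010


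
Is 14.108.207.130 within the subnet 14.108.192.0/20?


Subnet network: 14.108.192.0
Test IP AND mask: 14.108.192.0
Yes, 14.108.207.130 is in 14.108.192.0/20


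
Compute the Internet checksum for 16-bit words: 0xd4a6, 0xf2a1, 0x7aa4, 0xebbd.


Sum all words (with carry folding):
+ 0xd4a6 = 0xd4a6
+ 0xf2a1 = 0xc748
+ 0x7aa4 = 0x41ed
+ 0xebbd = 0x2dab
One's complement: ~0x2dab
Checksum = 0xd254


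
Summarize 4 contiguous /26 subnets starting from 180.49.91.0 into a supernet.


Original prefix: /26
Number of subnets: 4 = 2^2
New prefix = 26 - 2 = 24
Supernet: 180.49.91.0/24


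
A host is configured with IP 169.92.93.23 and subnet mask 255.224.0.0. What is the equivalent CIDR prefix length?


Binary: 11111111.11100000.00000000.00000000
Count leading 1s
Prefix: /11


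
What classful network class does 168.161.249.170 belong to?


First octet: 168
Binary: 10101000
10xxxxxx -> Class B (128-191)
Class B, default mask 255.255.0.0 (/16)


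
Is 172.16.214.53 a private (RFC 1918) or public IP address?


RFC 1918 private ranges:
  10.0.0.0/8 (10.0.0.0 - 10.255.255.255)
  172.16.0.0/12 (172.16.0.0 - 172.31.255.255)
  192.168.0.0/16 (192.168.0.0 - 192.168.255.255)
Private (in 172.16.0.0/12)


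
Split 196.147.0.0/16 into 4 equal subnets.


New prefix = 16 + 2 = 18
Each subnet has 16384 addresses
  196.147.0.0/18
  196.147.64.0/18
  196.147.128.0/18
  196.147.192.0/18
Subnets: 196.147.0.0/18, 196.147.64.0/18, 196.147.128.0/18, 196.147.192.0/18


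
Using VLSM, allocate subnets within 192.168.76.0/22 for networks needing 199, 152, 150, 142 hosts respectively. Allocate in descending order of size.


199 hosts -> /24 (254 usable): 192.168.76.0/24
152 hosts -> /24 (254 usable): 192.168.77.0/24
150 hosts -> /24 (254 usable): 192.168.78.0/24
142 hosts -> /24 (254 usable): 192.168.79.0/24
Allocation: 192.168.76.0/24 (199 hosts, 254 usable); 192.168.77.0/24 (152 hosts, 254 usable); 192.168.78.0/24 (150 hosts, 254 usable); 192.168.79.0/24 (142 hosts, 254 usable)


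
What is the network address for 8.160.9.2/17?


IP:   00001000.10100000.00001001.00000010
Mask: 11111111.11111111.10000000.00000000
AND operation:
Net:  00001000.10100000.00000000.00000000
Network: 8.160.0.0/17


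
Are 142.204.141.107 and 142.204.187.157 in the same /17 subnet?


Mask: 255.255.128.0
142.204.141.107 AND mask = 142.204.128.0
142.204.187.157 AND mask = 142.204.128.0
Yes, same subnet (142.204.128.0)


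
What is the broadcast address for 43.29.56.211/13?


Network: 43.24.0.0/13
Host bits = 19
Set all host bits to 1:
Broadcast: 43.31.255.255


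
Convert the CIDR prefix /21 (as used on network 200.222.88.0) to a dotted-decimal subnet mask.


/21 means 21 network bits, 11 host bits
Binary: 11111111111111111111100000000000
Mask: 255.255.248.0


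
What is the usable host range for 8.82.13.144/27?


Network: 8.82.13.128
Broadcast: 8.82.13.159
First usable = network + 1
Last usable = broadcast - 1
Range: 8.82.13.129 to 8.82.13.158


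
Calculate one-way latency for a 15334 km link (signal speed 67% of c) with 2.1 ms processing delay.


Speed = 0.67 * 3e5 km/s = 201000 km/s
Propagation delay = 15334 / 201000 = 0.0763 s = 76.2886 ms
Processing delay = 2.1 ms
Total one-way latency = 78.3886 ms


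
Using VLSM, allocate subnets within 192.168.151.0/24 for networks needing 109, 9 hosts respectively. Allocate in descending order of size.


109 hosts -> /25 (126 usable): 192.168.151.0/25
9 hosts -> /28 (14 usable): 192.168.151.128/28
Allocation: 192.168.151.0/25 (109 hosts, 126 usable); 192.168.151.128/28 (9 hosts, 14 usable)


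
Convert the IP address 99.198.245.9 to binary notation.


99 = 01100011
198 = 11000110
245 = 11110101
9 = 00001001
Binary: 01100011.11000110.11110101.00001001


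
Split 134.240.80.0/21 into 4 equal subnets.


New prefix = 21 + 2 = 23
Each subnet has 512 addresses
  134.240.80.0/23
  134.240.82.0/23
  134.240.84.0/23
  134.240.86.0/23
Subnets: 134.240.80.0/23, 134.240.82.0/23, 134.240.84.0/23, 134.240.86.0/23


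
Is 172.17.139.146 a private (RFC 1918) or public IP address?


RFC 1918 private ranges:
  10.0.0.0/8 (10.0.0.0 - 10.255.255.255)
  172.16.0.0/12 (172.16.0.0 - 172.31.255.255)
  192.168.0.0/16 (192.168.0.0 - 192.168.255.255)
Private (in 172.16.0.0/12)


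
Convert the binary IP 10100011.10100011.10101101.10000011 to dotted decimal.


10100011 = 163
10100011 = 163
10101101 = 173
10000011 = 131
IP: 163.163.173.131


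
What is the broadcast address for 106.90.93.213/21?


Network: 106.90.88.0/21
Host bits = 11
Set all host bits to 1:
Broadcast: 106.90.95.255


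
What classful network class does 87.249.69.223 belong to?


First octet: 87
Binary: 01010111
0xxxxxxx -> Class A (1-126)
Class A, default mask 255.0.0.0 (/8)


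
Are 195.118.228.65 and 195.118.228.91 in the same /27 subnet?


Mask: 255.255.255.224
195.118.228.65 AND mask = 195.118.228.64
195.118.228.91 AND mask = 195.118.228.64
Yes, same subnet (195.118.228.64)


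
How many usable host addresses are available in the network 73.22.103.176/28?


Host bits = 32 - 28 = 4
Total addresses = 2^4 = 16
Usable = total - 2 (network and broadcast)
Usable hosts: 14


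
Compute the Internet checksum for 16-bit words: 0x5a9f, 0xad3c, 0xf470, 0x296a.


Sum all words (with carry folding):
+ 0x5a9f = 0x5a9f
+ 0xad3c = 0x07dc
+ 0xf470 = 0xfc4c
+ 0x296a = 0x25b7
One's complement: ~0x25b7
Checksum = 0xda48


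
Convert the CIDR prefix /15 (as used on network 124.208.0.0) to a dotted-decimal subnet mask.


/15 means 15 network bits, 17 host bits
Binary: 11111111111111100000000000000000
Mask: 255.254.0.0


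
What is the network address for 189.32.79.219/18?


IP:   10111101.00100000.01001111.11011011
Mask: 11111111.11111111.11000000.00000000
AND operation:
Net:  10111101.00100000.01000000.00000000
Network: 189.32.64.0/18


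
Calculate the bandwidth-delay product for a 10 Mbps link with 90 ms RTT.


BDP = bandwidth * RTT
= 10 Mbps * 90 ms
= 10 * 1e6 * 90 / 1000 bits
= 900000 bits
= 112500 bytes
= 109.8633 KB
BDP = 900000 bits (112500 bytes)


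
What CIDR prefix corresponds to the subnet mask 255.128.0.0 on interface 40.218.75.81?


Binary: 11111111.10000000.00000000.00000000
Count leading 1s
Prefix: /9


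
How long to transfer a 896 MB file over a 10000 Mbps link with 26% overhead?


Effective throughput = 10000 * (1 - 26/100) = 7400 Mbps
File size in Mb = 896 * 8 = 7168 Mb
Time = 7168 / 7400
Time = 0.9686 seconds


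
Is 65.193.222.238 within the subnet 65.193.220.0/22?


Subnet network: 65.193.220.0
Test IP AND mask: 65.193.220.0
Yes, 65.193.222.238 is in 65.193.220.0/22


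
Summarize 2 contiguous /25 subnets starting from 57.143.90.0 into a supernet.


Original prefix: /25
Number of subnets: 2 = 2^1
New prefix = 25 - 1 = 24
Supernet: 57.143.90.0/24


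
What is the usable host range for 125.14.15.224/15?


Network: 125.14.0.0
Broadcast: 125.15.255.255
First usable = network + 1
Last usable = broadcast - 1
Range: 125.14.0.1 to 125.15.255.254


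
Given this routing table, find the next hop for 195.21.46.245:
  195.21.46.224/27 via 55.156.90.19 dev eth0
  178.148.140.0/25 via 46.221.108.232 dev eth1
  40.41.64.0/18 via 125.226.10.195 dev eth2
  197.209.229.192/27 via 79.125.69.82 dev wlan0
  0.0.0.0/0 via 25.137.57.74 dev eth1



Longest prefix match for 195.21.46.245:
  /27 195.21.46.224: MATCH
  /25 178.148.140.0: no
  /18 40.41.64.0: no
  /27 197.209.229.192: no
  /0 0.0.0.0: MATCH
Selected: next-hop 55.156.90.19 via eth0 (matched /27)


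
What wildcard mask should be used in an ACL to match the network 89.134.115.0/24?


Subnet mask: 255.255.255.0
Wildcard = 255.255.255.255 - subnet mask
255 - 255 = 0
255 - 255 = 0
255 - 255 = 0
255 - 0 = 255
Wildcard: 0.0.0.255


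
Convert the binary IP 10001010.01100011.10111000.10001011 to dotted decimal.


10001010 = 138
01100011 = 99
10111000 = 184
10001011 = 139
IP: 138.99.184.139


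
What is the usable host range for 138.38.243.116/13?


Network: 138.32.0.0
Broadcast: 138.39.255.255
First usable = network + 1
Last usable = broadcast - 1
Range: 138.32.0.1 to 138.39.255.254


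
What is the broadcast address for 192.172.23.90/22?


Network: 192.172.20.0/22
Host bits = 10
Set all host bits to 1:
Broadcast: 192.172.23.255


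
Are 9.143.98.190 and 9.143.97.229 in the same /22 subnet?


Mask: 255.255.252.0
9.143.98.190 AND mask = 9.143.96.0
9.143.97.229 AND mask = 9.143.96.0
Yes, same subnet (9.143.96.0)


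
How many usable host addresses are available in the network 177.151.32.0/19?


Host bits = 32 - 19 = 13
Total addresses = 2^13 = 8192
Usable = total - 2 (network and broadcast)
Usable hosts: 8190


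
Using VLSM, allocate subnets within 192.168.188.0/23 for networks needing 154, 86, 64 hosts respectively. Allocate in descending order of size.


154 hosts -> /24 (254 usable): 192.168.188.0/24
86 hosts -> /25 (126 usable): 192.168.189.0/25
64 hosts -> /25 (126 usable): 192.168.189.128/25
Allocation: 192.168.188.0/24 (154 hosts, 254 usable); 192.168.189.0/25 (86 hosts, 126 usable); 192.168.189.128/25 (64 hosts, 126 usable)


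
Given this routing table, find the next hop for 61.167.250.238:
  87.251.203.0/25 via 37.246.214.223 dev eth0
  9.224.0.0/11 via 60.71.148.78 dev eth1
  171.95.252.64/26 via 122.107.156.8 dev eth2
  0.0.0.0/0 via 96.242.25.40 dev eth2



Longest prefix match for 61.167.250.238:
  /25 87.251.203.0: no
  /11 9.224.0.0: no
  /26 171.95.252.64: no
  /0 0.0.0.0: MATCH
Selected: next-hop 96.242.25.40 via eth2 (matched /0)


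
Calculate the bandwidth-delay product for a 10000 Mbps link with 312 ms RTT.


BDP = bandwidth * RTT
= 10000 Mbps * 312 ms
= 10000 * 1e6 * 312 / 1000 bits
= 3120000000 bits
= 390000000 bytes
= 380859.375 KB
BDP = 3120000000 bits (390000000 bytes)


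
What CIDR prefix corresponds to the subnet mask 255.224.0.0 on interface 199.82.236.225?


Binary: 11111111.11100000.00000000.00000000
Count leading 1s
Prefix: /11


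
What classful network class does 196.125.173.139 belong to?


First octet: 196
Binary: 11000100
110xxxxx -> Class C (192-223)
Class C, default mask 255.255.255.0 (/24)


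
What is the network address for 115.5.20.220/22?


IP:   01110011.00000101.00010100.11011100
Mask: 11111111.11111111.11111100.00000000
AND operation:
Net:  01110011.00000101.00010100.00000000
Network: 115.5.20.0/22


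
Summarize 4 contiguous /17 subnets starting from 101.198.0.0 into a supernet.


Original prefix: /17
Number of subnets: 4 = 2^2
New prefix = 17 - 2 = 15
Supernet: 101.198.0.0/15


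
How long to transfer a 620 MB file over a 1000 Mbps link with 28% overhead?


Effective throughput = 1000 * (1 - 28/100) = 720 Mbps
File size in Mb = 620 * 8 = 4960 Mb
Time = 4960 / 720
Time = 6.8889 seconds


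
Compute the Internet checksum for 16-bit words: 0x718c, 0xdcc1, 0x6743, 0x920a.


Sum all words (with carry folding):
+ 0x718c = 0x718c
+ 0xdcc1 = 0x4e4e
+ 0x6743 = 0xb591
+ 0x920a = 0x479c
One's complement: ~0x479c
Checksum = 0xb863


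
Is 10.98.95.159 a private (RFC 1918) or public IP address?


RFC 1918 private ranges:
  10.0.0.0/8 (10.0.0.0 - 10.255.255.255)
  172.16.0.0/12 (172.16.0.0 - 172.31.255.255)
  192.168.0.0/16 (192.168.0.0 - 192.168.255.255)
Private (in 10.0.0.0/8)


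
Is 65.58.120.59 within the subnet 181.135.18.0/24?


Subnet network: 181.135.18.0
Test IP AND mask: 65.58.120.0
No, 65.58.120.59 is not in 181.135.18.0/24


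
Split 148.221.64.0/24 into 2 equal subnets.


New prefix = 24 + 1 = 25
Each subnet has 128 addresses
  148.221.64.0/25
  148.221.64.128/25
Subnets: 148.221.64.0/25, 148.221.64.128/25


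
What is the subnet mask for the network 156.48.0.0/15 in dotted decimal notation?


/15 means 15 network bits, 17 host bits
Binary: 11111111111111100000000000000000
Mask: 255.254.0.0


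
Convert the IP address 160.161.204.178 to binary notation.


160 = 10100000
161 = 10100001
204 = 11001100
178 = 10110010
Binary: 10100000.10100001.11001100.10110010


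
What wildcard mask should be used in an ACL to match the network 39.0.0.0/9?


Subnet mask: 255.128.0.0
Wildcard = 255.255.255.255 - subnet mask
255 - 255 = 0
255 - 128 = 127
255 - 0 = 255
255 - 0 = 255
Wildcard: 0.127.255.255


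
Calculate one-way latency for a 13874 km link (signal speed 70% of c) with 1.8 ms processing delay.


Speed = 0.7 * 3e5 km/s = 210000 km/s
Propagation delay = 13874 / 210000 = 0.0661 s = 66.0667 ms
Processing delay = 1.8 ms
Total one-way latency = 67.8667 ms


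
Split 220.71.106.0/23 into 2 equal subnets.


New prefix = 23 + 1 = 24
Each subnet has 256 addresses
  220.71.106.0/24
  220.71.107.0/24
Subnets: 220.71.106.0/24, 220.71.107.0/24


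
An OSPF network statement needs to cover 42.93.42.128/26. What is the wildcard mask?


Subnet mask: 255.255.255.192
Wildcard = 255.255.255.255 - subnet mask
255 - 255 = 0
255 - 255 = 0
255 - 255 = 0
255 - 192 = 63
Wildcard: 0.0.0.63


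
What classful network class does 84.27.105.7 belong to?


First octet: 84
Binary: 01010100
0xxxxxxx -> Class A (1-126)
Class A, default mask 255.0.0.0 (/8)


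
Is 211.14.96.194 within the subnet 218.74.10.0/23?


Subnet network: 218.74.10.0
Test IP AND mask: 211.14.96.0
No, 211.14.96.194 is not in 218.74.10.0/23


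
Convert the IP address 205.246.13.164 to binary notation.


205 = 11001101
246 = 11110110
13 = 00001101
164 = 10100100
Binary: 11001101.11110110.00001101.10100100


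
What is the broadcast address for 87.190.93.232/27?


Network: 87.190.93.224/27
Host bits = 5
Set all host bits to 1:
Broadcast: 87.190.93.255


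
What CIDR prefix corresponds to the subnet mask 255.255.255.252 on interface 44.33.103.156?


Binary: 11111111.11111111.11111111.11111100
Count leading 1s
Prefix: /30


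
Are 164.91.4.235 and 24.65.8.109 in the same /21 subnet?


Mask: 255.255.248.0
164.91.4.235 AND mask = 164.91.0.0
24.65.8.109 AND mask = 24.65.8.0
No, different subnets (164.91.0.0 vs 24.65.8.0)


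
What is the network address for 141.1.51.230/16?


IP:   10001101.00000001.00110011.11100110
Mask: 11111111.11111111.00000000.00000000
AND operation:
Net:  10001101.00000001.00000000.00000000
Network: 141.1.0.0/16


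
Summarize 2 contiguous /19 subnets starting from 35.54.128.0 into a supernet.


Original prefix: /19
Number of subnets: 2 = 2^1
New prefix = 19 - 1 = 18
Supernet: 35.54.128.0/18


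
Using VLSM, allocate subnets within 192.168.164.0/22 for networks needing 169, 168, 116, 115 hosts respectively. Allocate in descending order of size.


169 hosts -> /24 (254 usable): 192.168.164.0/24
168 hosts -> /24 (254 usable): 192.168.165.0/24
116 hosts -> /25 (126 usable): 192.168.166.0/25
115 hosts -> /25 (126 usable): 192.168.166.128/25
Allocation: 192.168.164.0/24 (169 hosts, 254 usable); 192.168.165.0/24 (168 hosts, 254 usable); 192.168.166.0/25 (116 hosts, 126 usable); 192.168.166.128/25 (115 hosts, 126 usable)


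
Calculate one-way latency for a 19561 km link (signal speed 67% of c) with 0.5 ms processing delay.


Speed = 0.67 * 3e5 km/s = 201000 km/s
Propagation delay = 19561 / 201000 = 0.0973 s = 97.3184 ms
Processing delay = 0.5 ms
Total one-way latency = 97.8184 ms


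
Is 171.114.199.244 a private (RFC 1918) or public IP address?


RFC 1918 private ranges:
  10.0.0.0/8 (10.0.0.0 - 10.255.255.255)
  172.16.0.0/12 (172.16.0.0 - 172.31.255.255)
  192.168.0.0/16 (192.168.0.0 - 192.168.255.255)
Public (not in any RFC 1918 range)


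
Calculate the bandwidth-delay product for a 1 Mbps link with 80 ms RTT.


BDP = bandwidth * RTT
= 1 Mbps * 80 ms
= 1 * 1e6 * 80 / 1000 bits
= 80000 bits
= 10000 bytes
= 9.7656 KB
BDP = 80000 bits (10000 bytes)


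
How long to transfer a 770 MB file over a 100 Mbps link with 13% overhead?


Effective throughput = 100 * (1 - 13/100) = 87 Mbps
File size in Mb = 770 * 8 = 6160 Mb
Time = 6160 / 87
Time = 70.8046 seconds


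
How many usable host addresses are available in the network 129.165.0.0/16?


Host bits = 32 - 16 = 16
Total addresses = 2^16 = 65536
Usable = total - 2 (network and broadcast)
Usable hosts: 65534


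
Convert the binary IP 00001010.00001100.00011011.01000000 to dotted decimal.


00001010 = 10
00001100 = 12
00011011 = 27
01000000 = 64
IP: 10.12.27.64


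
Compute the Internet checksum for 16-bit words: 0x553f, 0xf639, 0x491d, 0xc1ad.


Sum all words (with carry folding):
+ 0x553f = 0x553f
+ 0xf639 = 0x4b79
+ 0x491d = 0x9496
+ 0xc1ad = 0x5644
One's complement: ~0x5644
Checksum = 0xa9bb


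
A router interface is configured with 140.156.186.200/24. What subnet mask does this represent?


/24 means 24 network bits, 8 host bits
Binary: 11111111111111111111111100000000
Mask: 255.255.255.0


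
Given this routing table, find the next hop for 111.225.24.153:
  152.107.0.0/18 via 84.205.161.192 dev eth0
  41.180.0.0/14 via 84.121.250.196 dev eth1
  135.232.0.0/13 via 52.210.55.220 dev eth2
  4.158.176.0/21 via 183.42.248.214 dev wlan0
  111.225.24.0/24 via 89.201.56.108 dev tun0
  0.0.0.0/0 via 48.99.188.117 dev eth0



Longest prefix match for 111.225.24.153:
  /18 152.107.0.0: no
  /14 41.180.0.0: no
  /13 135.232.0.0: no
  /21 4.158.176.0: no
  /24 111.225.24.0: MATCH
  /0 0.0.0.0: MATCH
Selected: next-hop 89.201.56.108 via tun0 (matched /24)


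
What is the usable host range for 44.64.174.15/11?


Network: 44.64.0.0
Broadcast: 44.95.255.255
First usable = network + 1
Last usable = broadcast - 1
Range: 44.64.0.1 to 44.95.255.254


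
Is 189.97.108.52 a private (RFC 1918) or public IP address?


RFC 1918 private ranges:
  10.0.0.0/8 (10.0.0.0 - 10.255.255.255)
  172.16.0.0/12 (172.16.0.0 - 172.31.255.255)
  192.168.0.0/16 (192.168.0.0 - 192.168.255.255)
Public (not in any RFC 1918 range)


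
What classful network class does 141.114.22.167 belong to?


First octet: 141
Binary: 10001101
10xxxxxx -> Class B (128-191)
Class B, default mask 255.255.0.0 (/16)


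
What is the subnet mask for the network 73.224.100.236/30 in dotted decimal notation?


/30 means 30 network bits, 2 host bits
Binary: 11111111111111111111111111111100
Mask: 255.255.255.252


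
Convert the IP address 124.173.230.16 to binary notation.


124 = 01111100
173 = 10101101
230 = 11100110
16 = 00010000
Binary: 01111100.10101101.11100110.00010000


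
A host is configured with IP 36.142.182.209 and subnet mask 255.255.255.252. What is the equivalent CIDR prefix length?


Binary: 11111111.11111111.11111111.11111100
Count leading 1s
Prefix: /30


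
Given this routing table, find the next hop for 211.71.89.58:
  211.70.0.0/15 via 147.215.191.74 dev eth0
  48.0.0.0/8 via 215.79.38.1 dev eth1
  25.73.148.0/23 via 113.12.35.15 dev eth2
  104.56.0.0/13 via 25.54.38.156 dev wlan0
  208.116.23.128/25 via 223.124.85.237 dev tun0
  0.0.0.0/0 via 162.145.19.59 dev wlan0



Longest prefix match for 211.71.89.58:
  /15 211.70.0.0: MATCH
  /8 48.0.0.0: no
  /23 25.73.148.0: no
  /13 104.56.0.0: no
  /25 208.116.23.128: no
  /0 0.0.0.0: MATCH
Selected: next-hop 147.215.191.74 via eth0 (matched /15)


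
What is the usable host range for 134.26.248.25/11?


Network: 134.0.0.0
Broadcast: 134.31.255.255
First usable = network + 1
Last usable = broadcast - 1
Range: 134.0.0.1 to 134.31.255.254


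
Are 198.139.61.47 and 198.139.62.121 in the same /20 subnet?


Mask: 255.255.240.0
198.139.61.47 AND mask = 198.139.48.0
198.139.62.121 AND mask = 198.139.48.0
Yes, same subnet (198.139.48.0)


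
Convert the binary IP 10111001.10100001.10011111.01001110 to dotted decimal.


10111001 = 185
10100001 = 161
10011111 = 159
01001110 = 78
IP: 185.161.159.78


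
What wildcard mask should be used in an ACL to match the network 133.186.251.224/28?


Subnet mask: 255.255.255.240
Wildcard = 255.255.255.255 - subnet mask
255 - 255 = 0
255 - 255 = 0
255 - 255 = 0
255 - 240 = 15
Wildcard: 0.0.0.15


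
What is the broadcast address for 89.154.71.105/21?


Network: 89.154.64.0/21
Host bits = 11
Set all host bits to 1:
Broadcast: 89.154.71.255


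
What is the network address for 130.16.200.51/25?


IP:   10000010.00010000.11001000.00110011
Mask: 11111111.11111111.11111111.10000000
AND operation:
Net:  10000010.00010000.11001000.00000000
Network: 130.16.200.0/25


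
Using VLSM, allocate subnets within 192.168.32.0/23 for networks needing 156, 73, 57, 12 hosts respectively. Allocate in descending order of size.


156 hosts -> /24 (254 usable): 192.168.32.0/24
73 hosts -> /25 (126 usable): 192.168.33.0/25
57 hosts -> /26 (62 usable): 192.168.33.128/26
12 hosts -> /28 (14 usable): 192.168.33.192/28
Allocation: 192.168.32.0/24 (156 hosts, 254 usable); 192.168.33.0/25 (73 hosts, 126 usable); 192.168.33.128/26 (57 hosts, 62 usable); 192.168.33.192/28 (12 hosts, 14 usable)


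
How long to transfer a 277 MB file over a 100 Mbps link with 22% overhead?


Effective throughput = 100 * (1 - 22/100) = 78 Mbps
File size in Mb = 277 * 8 = 2216 Mb
Time = 2216 / 78
Time = 28.4103 seconds


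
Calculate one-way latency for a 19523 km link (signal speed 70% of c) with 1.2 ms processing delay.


Speed = 0.7 * 3e5 km/s = 210000 km/s
Propagation delay = 19523 / 210000 = 0.093 s = 92.9667 ms
Processing delay = 1.2 ms
Total one-way latency = 94.1667 ms


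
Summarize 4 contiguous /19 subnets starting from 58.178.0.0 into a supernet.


Original prefix: /19
Number of subnets: 4 = 2^2
New prefix = 19 - 2 = 17
Supernet: 58.178.0.0/17


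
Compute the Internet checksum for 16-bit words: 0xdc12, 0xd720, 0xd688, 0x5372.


Sum all words (with carry folding):
+ 0xdc12 = 0xdc12
+ 0xd720 = 0xb333
+ 0xd688 = 0x89bc
+ 0x5372 = 0xdd2e
One's complement: ~0xdd2e
Checksum = 0x22d1


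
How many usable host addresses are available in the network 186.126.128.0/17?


Host bits = 32 - 17 = 15
Total addresses = 2^15 = 32768
Usable = total - 2 (network and broadcast)
Usable hosts: 32766


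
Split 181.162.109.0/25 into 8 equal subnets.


New prefix = 25 + 3 = 28
Each subnet has 16 addresses
  181.162.109.0/28
  181.162.109.16/28
  181.162.109.32/28
  181.162.109.48/28
  181.162.109.64/28
  181.162.109.80/28
  181.162.109.96/28
  181.162.109.112/28
Subnets: 181.162.109.0/28, 181.162.109.16/28, 181.162.109.32/28, 181.162.109.48/28, 181.162.109.64/28, 181.162.109.80/28, 181.162.109.96/28, 181.162.109.112/28


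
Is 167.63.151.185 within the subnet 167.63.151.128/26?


Subnet network: 167.63.151.128
Test IP AND mask: 167.63.151.128
Yes, 167.63.151.185 is in 167.63.151.128/26


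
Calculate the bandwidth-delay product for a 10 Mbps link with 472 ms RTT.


BDP = bandwidth * RTT
= 10 Mbps * 472 ms
= 10 * 1e6 * 472 / 1000 bits
= 4720000 bits
= 590000 bytes
= 576.1719 KB
BDP = 4720000 bits (590000 bytes)


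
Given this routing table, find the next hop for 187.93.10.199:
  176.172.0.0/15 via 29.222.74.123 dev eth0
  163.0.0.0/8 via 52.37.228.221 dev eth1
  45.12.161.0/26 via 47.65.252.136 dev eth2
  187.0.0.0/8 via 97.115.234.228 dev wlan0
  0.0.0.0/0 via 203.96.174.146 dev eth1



Longest prefix match for 187.93.10.199:
  /15 176.172.0.0: no
  /8 163.0.0.0: no
  /26 45.12.161.0: no
  /8 187.0.0.0: MATCH
  /0 0.0.0.0: MATCH
Selected: next-hop 97.115.234.228 via wlan0 (matched /8)


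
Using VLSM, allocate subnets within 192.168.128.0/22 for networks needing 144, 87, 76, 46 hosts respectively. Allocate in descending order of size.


144 hosts -> /24 (254 usable): 192.168.128.0/24
87 hosts -> /25 (126 usable): 192.168.129.0/25
76 hosts -> /25 (126 usable): 192.168.129.128/25
46 hosts -> /26 (62 usable): 192.168.130.0/26
Allocation: 192.168.128.0/24 (144 hosts, 254 usable); 192.168.129.0/25 (87 hosts, 126 usable); 192.168.129.128/25 (76 hosts, 126 usable); 192.168.130.0/26 (46 hosts, 62 usable)


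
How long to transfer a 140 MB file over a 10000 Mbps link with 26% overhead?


Effective throughput = 10000 * (1 - 26/100) = 7400 Mbps
File size in Mb = 140 * 8 = 1120 Mb
Time = 1120 / 7400
Time = 0.1514 seconds


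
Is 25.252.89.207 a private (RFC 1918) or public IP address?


RFC 1918 private ranges:
  10.0.0.0/8 (10.0.0.0 - 10.255.255.255)
  172.16.0.0/12 (172.16.0.0 - 172.31.255.255)
  192.168.0.0/16 (192.168.0.0 - 192.168.255.255)
Public (not in any RFC 1918 range)


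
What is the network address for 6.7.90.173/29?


IP:   00000110.00000111.01011010.10101101
Mask: 11111111.11111111.11111111.11111000
AND operation:
Net:  00000110.00000111.01011010.10101000
Network: 6.7.90.168/29


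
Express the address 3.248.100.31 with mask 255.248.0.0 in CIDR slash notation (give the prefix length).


Binary: 11111111.11111000.00000000.00000000
Count leading 1s
Prefix: /13


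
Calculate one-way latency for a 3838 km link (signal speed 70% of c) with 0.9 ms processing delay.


Speed = 0.7 * 3e5 km/s = 210000 km/s
Propagation delay = 3838 / 210000 = 0.0183 s = 18.2762 ms
Processing delay = 0.9 ms
Total one-way latency = 19.1762 ms


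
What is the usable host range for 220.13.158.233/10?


Network: 220.0.0.0
Broadcast: 220.63.255.255
First usable = network + 1
Last usable = broadcast - 1
Range: 220.0.0.1 to 220.63.255.254


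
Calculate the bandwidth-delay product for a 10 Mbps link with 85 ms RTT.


BDP = bandwidth * RTT
= 10 Mbps * 85 ms
= 10 * 1e6 * 85 / 1000 bits
= 850000 bits
= 106250 bytes
= 103.7598 KB
BDP = 850000 bits (106250 bytes)


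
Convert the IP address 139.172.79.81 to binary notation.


139 = 10001011
172 = 10101100
79 = 01001111
81 = 01010001
Binary: 10001011.10101100.01001111.01010001


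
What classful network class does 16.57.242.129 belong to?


First octet: 16
Binary: 00010000
0xxxxxxx -> Class A (1-126)
Class A, default mask 255.0.0.0 (/8)


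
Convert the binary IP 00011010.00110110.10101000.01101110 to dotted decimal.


00011010 = 26
00110110 = 54
10101000 = 168
01101110 = 110
IP: 26.54.168.110


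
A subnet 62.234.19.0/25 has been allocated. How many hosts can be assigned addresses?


Host bits = 32 - 25 = 7
Total addresses = 2^7 = 128
Usable = total - 2 (network and broadcast)
Usable hosts: 126


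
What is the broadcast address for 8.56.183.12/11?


Network: 8.32.0.0/11
Host bits = 21
Set all host bits to 1:
Broadcast: 8.63.255.255


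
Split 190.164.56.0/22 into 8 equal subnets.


New prefix = 22 + 3 = 25
Each subnet has 128 addresses
  190.164.56.0/25
  190.164.56.128/25
  190.164.57.0/25
  190.164.57.128/25
  190.164.58.0/25
  190.164.58.128/25
  190.164.59.0/25
  190.164.59.128/25
Subnets: 190.164.56.0/25, 190.164.56.128/25, 190.164.57.0/25, 190.164.57.128/25, 190.164.58.0/25, 190.164.58.128/25, 190.164.59.0/25, 190.164.59.128/25


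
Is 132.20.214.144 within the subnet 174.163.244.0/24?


Subnet network: 174.163.244.0
Test IP AND mask: 132.20.214.0
No, 132.20.214.144 is not in 174.163.244.0/24


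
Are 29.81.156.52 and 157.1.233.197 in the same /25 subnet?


Mask: 255.255.255.128
29.81.156.52 AND mask = 29.81.156.0
157.1.233.197 AND mask = 157.1.233.128
No, different subnets (29.81.156.0 vs 157.1.233.128)


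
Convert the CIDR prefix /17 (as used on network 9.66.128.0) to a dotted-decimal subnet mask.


/17 means 17 network bits, 15 host bits
Binary: 11111111111111111000000000000000
Mask: 255.255.128.0


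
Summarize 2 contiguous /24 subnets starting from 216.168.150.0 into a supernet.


Original prefix: /24
Number of subnets: 2 = 2^1
New prefix = 24 - 1 = 23
Supernet: 216.168.150.0/23


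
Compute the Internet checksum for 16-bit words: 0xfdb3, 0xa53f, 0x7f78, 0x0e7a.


Sum all words (with carry folding):
+ 0xfdb3 = 0xfdb3
+ 0xa53f = 0xa2f3
+ 0x7f78 = 0x226c
+ 0x0e7a = 0x30e6
One's complement: ~0x30e6
Checksum = 0xcf19


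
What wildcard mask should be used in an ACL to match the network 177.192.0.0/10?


Subnet mask: 255.192.0.0
Wildcard = 255.255.255.255 - subnet mask
255 - 255 = 0
255 - 192 = 63
255 - 0 = 255
255 - 0 = 255
Wildcard: 0.63.255.255


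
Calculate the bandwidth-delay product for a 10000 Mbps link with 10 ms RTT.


BDP = bandwidth * RTT
= 10000 Mbps * 10 ms
= 10000 * 1e6 * 10 / 1000 bits
= 100000000 bits
= 12500000 bytes
= 12207.0312 KB
BDP = 100000000 bits (12500000 bytes)


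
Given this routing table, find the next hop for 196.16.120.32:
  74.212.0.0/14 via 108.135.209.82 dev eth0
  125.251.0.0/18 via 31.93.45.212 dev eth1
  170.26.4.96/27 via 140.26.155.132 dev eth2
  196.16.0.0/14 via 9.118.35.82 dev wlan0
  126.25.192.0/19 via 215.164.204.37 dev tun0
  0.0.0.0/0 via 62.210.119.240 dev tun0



Longest prefix match for 196.16.120.32:
  /14 74.212.0.0: no
  /18 125.251.0.0: no
  /27 170.26.4.96: no
  /14 196.16.0.0: MATCH
  /19 126.25.192.0: no
  /0 0.0.0.0: MATCH
Selected: next-hop 9.118.35.82 via wlan0 (matched /14)


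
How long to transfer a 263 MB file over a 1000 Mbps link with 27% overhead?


Effective throughput = 1000 * (1 - 27/100) = 730 Mbps
File size in Mb = 263 * 8 = 2104 Mb
Time = 2104 / 730
Time = 2.8822 seconds


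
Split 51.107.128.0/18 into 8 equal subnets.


New prefix = 18 + 3 = 21
Each subnet has 2048 addresses
  51.107.128.0/21
  51.107.136.0/21
  51.107.144.0/21
  51.107.152.0/21
  51.107.160.0/21
  51.107.168.0/21
  51.107.176.0/21
  51.107.184.0/21
Subnets: 51.107.128.0/21, 51.107.136.0/21, 51.107.144.0/21, 51.107.152.0/21, 51.107.160.0/21, 51.107.168.0/21, 51.107.176.0/21, 51.107.184.0/21


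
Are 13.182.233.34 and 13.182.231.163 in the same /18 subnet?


Mask: 255.255.192.0
13.182.233.34 AND mask = 13.182.192.0
13.182.231.163 AND mask = 13.182.192.0
Yes, same subnet (13.182.192.0)


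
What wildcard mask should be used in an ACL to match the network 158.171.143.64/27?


Subnet mask: 255.255.255.224
Wildcard = 255.255.255.255 - subnet mask
255 - 255 = 0
255 - 255 = 0
255 - 255 = 0
255 - 224 = 31
Wildcard: 0.0.0.31


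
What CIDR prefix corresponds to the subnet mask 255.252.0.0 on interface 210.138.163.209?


Binary: 11111111.11111100.00000000.00000000
Count leading 1s
Prefix: /14


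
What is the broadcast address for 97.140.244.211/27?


Network: 97.140.244.192/27
Host bits = 5
Set all host bits to 1:
Broadcast: 97.140.244.223


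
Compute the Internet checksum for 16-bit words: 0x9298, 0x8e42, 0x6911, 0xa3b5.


Sum all words (with carry folding):
+ 0x9298 = 0x9298
+ 0x8e42 = 0x20db
+ 0x6911 = 0x89ec
+ 0xa3b5 = 0x2da2
One's complement: ~0x2da2
Checksum = 0xd25d


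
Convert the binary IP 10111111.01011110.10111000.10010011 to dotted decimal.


10111111 = 191
01011110 = 94
10111000 = 184
10010011 = 147
IP: 191.94.184.147


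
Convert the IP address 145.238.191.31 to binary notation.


145 = 10010001
238 = 11101110
191 = 10111111
31 = 00011111
Binary: 10010001.11101110.10111111.00011111


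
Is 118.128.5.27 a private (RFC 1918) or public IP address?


RFC 1918 private ranges:
  10.0.0.0/8 (10.0.0.0 - 10.255.255.255)
  172.16.0.0/12 (172.16.0.0 - 172.31.255.255)
  192.168.0.0/16 (192.168.0.0 - 192.168.255.255)
Public (not in any RFC 1918 range)


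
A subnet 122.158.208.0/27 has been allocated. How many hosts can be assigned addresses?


Host bits = 32 - 27 = 5
Total addresses = 2^5 = 32
Usable = total - 2 (network and broadcast)
Usable hosts: 30


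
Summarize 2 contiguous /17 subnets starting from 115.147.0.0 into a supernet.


Original prefix: /17
Number of subnets: 2 = 2^1
New prefix = 17 - 1 = 16
Supernet: 115.147.0.0/16


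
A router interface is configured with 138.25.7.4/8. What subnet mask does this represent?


/8 means 8 network bits, 24 host bits
Binary: 11111111000000000000000000000000
Mask: 255.0.0.0


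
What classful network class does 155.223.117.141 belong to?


First octet: 155
Binary: 10011011
10xxxxxx -> Class B (128-191)
Class B, default mask 255.255.0.0 (/16)


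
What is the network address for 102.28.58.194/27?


IP:   01100110.00011100.00111010.11000010
Mask: 11111111.11111111.11111111.11100000
AND operation:
Net:  01100110.00011100.00111010.11000000
Network: 102.28.58.192/27


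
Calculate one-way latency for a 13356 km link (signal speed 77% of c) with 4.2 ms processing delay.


Speed = 0.77 * 3e5 km/s = 231000 km/s
Propagation delay = 13356 / 231000 = 0.0578 s = 57.8182 ms
Processing delay = 4.2 ms
Total one-way latency = 62.0182 ms


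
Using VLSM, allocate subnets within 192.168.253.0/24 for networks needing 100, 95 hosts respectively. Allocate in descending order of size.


100 hosts -> /25 (126 usable): 192.168.253.0/25
95 hosts -> /25 (126 usable): 192.168.253.128/25
Allocation: 192.168.253.0/25 (100 hosts, 126 usable); 192.168.253.128/25 (95 hosts, 126 usable)


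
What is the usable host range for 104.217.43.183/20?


Network: 104.217.32.0
Broadcast: 104.217.47.255
First usable = network + 1
Last usable = broadcast - 1
Range: 104.217.32.1 to 104.217.47.254


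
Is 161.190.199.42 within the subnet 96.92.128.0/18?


Subnet network: 96.92.128.0
Test IP AND mask: 161.190.192.0
No, 161.190.199.42 is not in 96.92.128.0/18


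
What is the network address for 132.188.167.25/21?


IP:   10000100.10111100.10100111.00011001
Mask: 11111111.11111111.11111000.00000000
AND operation:
Net:  10000100.10111100.10100000.00000000
Network: 132.188.160.0/21


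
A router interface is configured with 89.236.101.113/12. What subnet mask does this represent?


/12 means 12 network bits, 20 host bits
Binary: 11111111111100000000000000000000
Mask: 255.240.0.0


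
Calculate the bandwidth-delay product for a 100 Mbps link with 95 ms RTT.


BDP = bandwidth * RTT
= 100 Mbps * 95 ms
= 100 * 1e6 * 95 / 1000 bits
= 9500000 bits
= 1187500 bytes
= 1159.668 KB
BDP = 9500000 bits (1187500 bytes)


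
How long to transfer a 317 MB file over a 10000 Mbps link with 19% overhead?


Effective throughput = 10000 * (1 - 19/100) = 8100.0 Mbps
File size in Mb = 317 * 8 = 2536 Mb
Time = 2536 / 8100.0
Time = 0.3131 seconds


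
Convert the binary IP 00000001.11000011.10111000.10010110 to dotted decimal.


00000001 = 1
11000011 = 195
10111000 = 184
10010110 = 150
IP: 1.195.184.150


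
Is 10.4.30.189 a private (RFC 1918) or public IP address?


RFC 1918 private ranges:
  10.0.0.0/8 (10.0.0.0 - 10.255.255.255)
  172.16.0.0/12 (172.16.0.0 - 172.31.255.255)
  192.168.0.0/16 (192.168.0.0 - 192.168.255.255)
Private (in 10.0.0.0/8)


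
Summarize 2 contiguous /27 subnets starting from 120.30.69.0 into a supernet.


Original prefix: /27
Number of subnets: 2 = 2^1
New prefix = 27 - 1 = 26
Supernet: 120.30.69.0/26


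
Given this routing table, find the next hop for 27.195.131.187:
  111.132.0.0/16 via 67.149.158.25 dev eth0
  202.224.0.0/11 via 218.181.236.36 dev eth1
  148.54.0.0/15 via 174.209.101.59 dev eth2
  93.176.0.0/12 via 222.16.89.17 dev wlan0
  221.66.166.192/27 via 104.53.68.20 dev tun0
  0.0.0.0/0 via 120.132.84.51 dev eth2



Longest prefix match for 27.195.131.187:
  /16 111.132.0.0: no
  /11 202.224.0.0: no
  /15 148.54.0.0: no
  /12 93.176.0.0: no
  /27 221.66.166.192: no
  /0 0.0.0.0: MATCH
Selected: next-hop 120.132.84.51 via eth2 (matched /0)


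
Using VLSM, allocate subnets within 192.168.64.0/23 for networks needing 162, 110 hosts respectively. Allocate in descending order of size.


162 hosts -> /24 (254 usable): 192.168.64.0/24
110 hosts -> /25 (126 usable): 192.168.65.0/25
Allocation: 192.168.64.0/24 (162 hosts, 254 usable); 192.168.65.0/25 (110 hosts, 126 usable)


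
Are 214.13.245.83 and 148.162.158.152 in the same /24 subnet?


Mask: 255.255.255.0
214.13.245.83 AND mask = 214.13.245.0
148.162.158.152 AND mask = 148.162.158.0
No, different subnets (214.13.245.0 vs 148.162.158.0)


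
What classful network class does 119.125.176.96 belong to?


First octet: 119
Binary: 01110111
0xxxxxxx -> Class A (1-126)
Class A, default mask 255.0.0.0 (/8)


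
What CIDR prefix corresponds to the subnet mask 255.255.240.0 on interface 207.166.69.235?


Binary: 11111111.11111111.11110000.00000000
Count leading 1s
Prefix: /20


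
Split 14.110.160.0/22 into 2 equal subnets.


New prefix = 22 + 1 = 23
Each subnet has 512 addresses
  14.110.160.0/23
  14.110.162.0/23
Subnets: 14.110.160.0/23, 14.110.162.0/23


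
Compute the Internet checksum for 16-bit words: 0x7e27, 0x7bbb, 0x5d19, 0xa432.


Sum all words (with carry folding):
+ 0x7e27 = 0x7e27
+ 0x7bbb = 0xf9e2
+ 0x5d19 = 0x56fc
+ 0xa432 = 0xfb2e
One's complement: ~0xfb2e
Checksum = 0x04d1


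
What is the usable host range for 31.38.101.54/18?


Network: 31.38.64.0
Broadcast: 31.38.127.255
First usable = network + 1
Last usable = broadcast - 1
Range: 31.38.64.1 to 31.38.127.254


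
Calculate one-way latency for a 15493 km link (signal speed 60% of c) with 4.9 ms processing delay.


Speed = 0.6 * 3e5 km/s = 180000 km/s
Propagation delay = 15493 / 180000 = 0.0861 s = 86.0722 ms
Processing delay = 4.9 ms
Total one-way latency = 90.9722 ms


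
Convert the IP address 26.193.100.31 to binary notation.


26 = 00011010
193 = 11000001
100 = 01100100
31 = 00011111
Binary: 00011010.11000001.01100100.00011111


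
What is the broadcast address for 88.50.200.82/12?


Network: 88.48.0.0/12
Host bits = 20
Set all host bits to 1:
Broadcast: 88.63.255.255


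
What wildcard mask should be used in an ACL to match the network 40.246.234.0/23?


Subnet mask: 255.255.254.0
Wildcard = 255.255.255.255 - subnet mask
255 - 255 = 0
255 - 255 = 0
255 - 254 = 1
255 - 0 = 255
Wildcard: 0.0.1.255
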